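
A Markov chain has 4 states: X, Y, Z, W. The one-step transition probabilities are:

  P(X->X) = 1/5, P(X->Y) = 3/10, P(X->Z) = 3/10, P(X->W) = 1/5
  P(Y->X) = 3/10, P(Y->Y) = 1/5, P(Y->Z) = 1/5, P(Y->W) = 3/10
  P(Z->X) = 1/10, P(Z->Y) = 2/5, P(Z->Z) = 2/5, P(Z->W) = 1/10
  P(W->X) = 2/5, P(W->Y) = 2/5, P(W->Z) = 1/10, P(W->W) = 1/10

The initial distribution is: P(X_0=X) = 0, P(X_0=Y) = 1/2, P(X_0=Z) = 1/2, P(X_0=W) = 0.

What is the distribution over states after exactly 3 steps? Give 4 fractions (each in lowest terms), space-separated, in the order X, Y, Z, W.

Propagating the distribution step by step (d_{t+1} = d_t * P):
d_0 = (X=0, Y=1/2, Z=1/2, W=0)
  d_1[X] = 0*1/5 + 1/2*3/10 + 1/2*1/10 + 0*2/5 = 1/5
  d_1[Y] = 0*3/10 + 1/2*1/5 + 1/2*2/5 + 0*2/5 = 3/10
  d_1[Z] = 0*3/10 + 1/2*1/5 + 1/2*2/5 + 0*1/10 = 3/10
  d_1[W] = 0*1/5 + 1/2*3/10 + 1/2*1/10 + 0*1/10 = 1/5
d_1 = (X=1/5, Y=3/10, Z=3/10, W=1/5)
  d_2[X] = 1/5*1/5 + 3/10*3/10 + 3/10*1/10 + 1/5*2/5 = 6/25
  d_2[Y] = 1/5*3/10 + 3/10*1/5 + 3/10*2/5 + 1/5*2/5 = 8/25
  d_2[Z] = 1/5*3/10 + 3/10*1/5 + 3/10*2/5 + 1/5*1/10 = 13/50
  d_2[W] = 1/5*1/5 + 3/10*3/10 + 3/10*1/10 + 1/5*1/10 = 9/50
d_2 = (X=6/25, Y=8/25, Z=13/50, W=9/50)
  d_3[X] = 6/25*1/5 + 8/25*3/10 + 13/50*1/10 + 9/50*2/5 = 121/500
  d_3[Y] = 6/25*3/10 + 8/25*1/5 + 13/50*2/5 + 9/50*2/5 = 39/125
  d_3[Z] = 6/25*3/10 + 8/25*1/5 + 13/50*2/5 + 9/50*1/10 = 129/500
  d_3[W] = 6/25*1/5 + 8/25*3/10 + 13/50*1/10 + 9/50*1/10 = 47/250
d_3 = (X=121/500, Y=39/125, Z=129/500, W=47/250)

Answer: 121/500 39/125 129/500 47/250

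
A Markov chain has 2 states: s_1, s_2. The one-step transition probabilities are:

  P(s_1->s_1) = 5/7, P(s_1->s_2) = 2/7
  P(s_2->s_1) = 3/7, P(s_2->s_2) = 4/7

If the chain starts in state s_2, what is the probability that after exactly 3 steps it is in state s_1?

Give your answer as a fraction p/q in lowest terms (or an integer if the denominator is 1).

Answer: 201/343

Derivation:
Computing P^3 by repeated multiplication:
P^1 =
  s_1: [5/7, 2/7]
  s_2: [3/7, 4/7]
P^2 =
  s_1: [31/49, 18/49]
  s_2: [27/49, 22/49]
P^3 =
  s_1: [209/343, 134/343]
  s_2: [201/343, 142/343]

(P^3)[s_2 -> s_1] = 201/343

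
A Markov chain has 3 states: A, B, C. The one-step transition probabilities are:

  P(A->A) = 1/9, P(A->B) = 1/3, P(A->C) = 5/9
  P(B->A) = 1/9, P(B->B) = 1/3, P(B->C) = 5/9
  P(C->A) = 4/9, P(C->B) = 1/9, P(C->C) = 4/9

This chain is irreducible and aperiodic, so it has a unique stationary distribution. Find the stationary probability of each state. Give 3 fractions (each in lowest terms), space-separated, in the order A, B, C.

Answer: 5/18 2/9 1/2

Derivation:
The stationary distribution satisfies pi = pi * P, i.e.:
  pi_A = 1/9*pi_A + 1/9*pi_B + 4/9*pi_C
  pi_B = 1/3*pi_A + 1/3*pi_B + 1/9*pi_C
  pi_C = 5/9*pi_A + 5/9*pi_B + 4/9*pi_C
with normalization: pi_A + pi_B + pi_C = 1.

Using the first 2 balance equations plus normalization, the linear system A*pi = b is:
  [-8/9, 1/9, 4/9] . pi = 0
  [1/3, -2/3, 1/9] . pi = 0
  [1, 1, 1] . pi = 1

Solving yields:
  pi_A = 5/18
  pi_B = 2/9
  pi_C = 1/2

Verification (pi * P):
  5/18*1/9 + 2/9*1/9 + 1/2*4/9 = 5/18 = pi_A  (ok)
  5/18*1/3 + 2/9*1/3 + 1/2*1/9 = 2/9 = pi_B  (ok)
  5/18*5/9 + 2/9*5/9 + 1/2*4/9 = 1/2 = pi_C  (ok)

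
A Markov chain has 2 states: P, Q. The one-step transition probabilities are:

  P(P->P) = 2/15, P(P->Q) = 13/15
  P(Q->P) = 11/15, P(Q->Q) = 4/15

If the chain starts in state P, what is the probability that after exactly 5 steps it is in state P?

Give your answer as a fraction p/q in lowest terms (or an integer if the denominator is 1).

Answer: 3902/9375

Derivation:
Computing P^5 by repeated multiplication:
P^1 =
  P: [2/15, 13/15]
  Q: [11/15, 4/15]
P^2 =
  P: [49/75, 26/75]
  Q: [22/75, 53/75]
P^3 =
  P: [128/375, 247/375]
  Q: [209/375, 166/375]
P^4 =
  P: [991/1875, 884/1875]
  Q: [748/1875, 1127/1875]
P^5 =
  P: [3902/9375, 5473/9375]
  Q: [4631/9375, 4744/9375]

(P^5)[P -> P] = 3902/9375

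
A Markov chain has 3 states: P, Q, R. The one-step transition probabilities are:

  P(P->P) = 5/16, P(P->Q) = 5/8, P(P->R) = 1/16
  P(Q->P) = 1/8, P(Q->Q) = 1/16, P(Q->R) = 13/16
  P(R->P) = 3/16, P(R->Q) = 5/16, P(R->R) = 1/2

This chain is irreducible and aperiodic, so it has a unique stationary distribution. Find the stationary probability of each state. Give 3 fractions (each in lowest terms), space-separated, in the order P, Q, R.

The stationary distribution satisfies pi = pi * P, i.e.:
  pi_P = 5/16*pi_P + 1/8*pi_Q + 3/16*pi_R
  pi_Q = 5/8*pi_P + 1/16*pi_Q + 5/16*pi_R
  pi_R = 1/16*pi_P + 13/16*pi_Q + 1/2*pi_R
with normalization: pi_P + pi_Q + pi_R = 1.

Using the first 2 balance equations plus normalization, the linear system A*pi = b is:
  [-11/16, 1/8, 3/16] . pi = 0
  [5/8, -15/16, 5/16] . pi = 0
  [1, 1, 1] . pi = 1

Solving yields:
  pi_P = 11/57
  pi_Q = 17/57
  pi_R = 29/57

Verification (pi * P):
  11/57*5/16 + 17/57*1/8 + 29/57*3/16 = 11/57 = pi_P  (ok)
  11/57*5/8 + 17/57*1/16 + 29/57*5/16 = 17/57 = pi_Q  (ok)
  11/57*1/16 + 17/57*13/16 + 29/57*1/2 = 29/57 = pi_R  (ok)

Answer: 11/57 17/57 29/57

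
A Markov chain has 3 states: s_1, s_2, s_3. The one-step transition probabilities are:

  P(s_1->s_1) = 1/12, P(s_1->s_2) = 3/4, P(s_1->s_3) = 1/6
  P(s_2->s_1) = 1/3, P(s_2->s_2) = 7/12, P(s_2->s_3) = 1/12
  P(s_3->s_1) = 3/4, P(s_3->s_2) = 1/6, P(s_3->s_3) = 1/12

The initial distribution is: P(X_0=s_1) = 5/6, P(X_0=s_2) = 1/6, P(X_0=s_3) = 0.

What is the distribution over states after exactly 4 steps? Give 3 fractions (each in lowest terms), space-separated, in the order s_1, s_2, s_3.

Propagating the distribution step by step (d_{t+1} = d_t * P):
d_0 = (s_1=5/6, s_2=1/6, s_3=0)
  d_1[s_1] = 5/6*1/12 + 1/6*1/3 + 0*3/4 = 1/8
  d_1[s_2] = 5/6*3/4 + 1/6*7/12 + 0*1/6 = 13/18
  d_1[s_3] = 5/6*1/6 + 1/6*1/12 + 0*1/12 = 11/72
d_1 = (s_1=1/8, s_2=13/18, s_3=11/72)
  d_2[s_1] = 1/8*1/12 + 13/18*1/3 + 11/72*3/4 = 79/216
  d_2[s_2] = 1/8*3/4 + 13/18*7/12 + 11/72*1/6 = 467/864
  d_2[s_3] = 1/8*1/6 + 13/18*1/12 + 11/72*1/12 = 3/32
d_2 = (s_1=79/216, s_2=467/864, s_3=3/32)
  d_3[s_1] = 79/216*1/12 + 467/864*1/3 + 3/32*3/4 = 971/3456
  d_3[s_2] = 79/216*3/4 + 467/864*7/12 + 3/32*1/6 = 6275/10368
  d_3[s_3] = 79/216*1/6 + 467/864*1/12 + 3/32*1/12 = 295/2592
d_3 = (s_1=971/3456, s_2=6275/10368, s_3=295/2592)
  d_4[s_1] = 971/3456*1/12 + 6275/10368*1/3 + 295/2592*3/4 = 38633/124416
  d_4[s_2] = 971/3456*3/4 + 6275/10368*7/12 + 295/2592*1/6 = 36251/62208
  d_4[s_3] = 971/3456*1/6 + 6275/10368*1/12 + 295/2592*1/12 = 4427/41472
d_4 = (s_1=38633/124416, s_2=36251/62208, s_3=4427/41472)

Answer: 38633/124416 36251/62208 4427/41472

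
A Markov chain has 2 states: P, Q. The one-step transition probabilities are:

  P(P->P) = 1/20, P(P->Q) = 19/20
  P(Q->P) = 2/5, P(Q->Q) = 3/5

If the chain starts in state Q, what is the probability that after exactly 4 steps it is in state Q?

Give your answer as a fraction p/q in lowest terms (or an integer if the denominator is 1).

Computing P^4 by repeated multiplication:
P^1 =
  P: [1/20, 19/20]
  Q: [2/5, 3/5]
P^2 =
  P: [153/400, 247/400]
  Q: [13/50, 37/50]
P^3 =
  P: [2129/8000, 5871/8000]
  Q: [309/1000, 691/1000]
P^4 =
  P: [49097/160000, 110903/160000]
  Q: [5837/20000, 14163/20000]

(P^4)[Q -> Q] = 14163/20000

Answer: 14163/20000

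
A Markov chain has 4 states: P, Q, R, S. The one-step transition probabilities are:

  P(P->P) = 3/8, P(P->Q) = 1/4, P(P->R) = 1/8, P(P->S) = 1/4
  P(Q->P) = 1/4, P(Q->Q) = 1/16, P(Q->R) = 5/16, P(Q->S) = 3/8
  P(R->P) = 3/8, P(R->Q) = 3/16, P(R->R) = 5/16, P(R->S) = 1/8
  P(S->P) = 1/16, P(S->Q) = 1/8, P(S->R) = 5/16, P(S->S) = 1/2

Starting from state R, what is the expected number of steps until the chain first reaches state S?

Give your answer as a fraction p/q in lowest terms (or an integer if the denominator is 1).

Let h_i = expected steps to first reach S from state i.
Boundary: h_S = 0.
First-step equations for the other states:
  h_P = 1 + 3/8*h_P + 1/4*h_Q + 1/8*h_R + 1/4*h_S
  h_Q = 1 + 1/4*h_P + 1/16*h_Q + 5/16*h_R + 3/8*h_S
  h_R = 1 + 3/8*h_P + 3/16*h_Q + 5/16*h_R + 1/8*h_S

Substituting h_S = 0 and rearranging gives the linear system (I - Q) h = 1:
  [5/8, -1/4, -1/8] . (h_P, h_Q, h_R) = 1
  [-1/4, 15/16, -5/16] . (h_P, h_Q, h_R) = 1
  [-3/8, -3/16, 11/16] . (h_P, h_Q, h_R) = 1

Solving yields:
  h_P = 4
  h_Q = 92/25
  h_R = 116/25

Starting state is R, so the expected hitting time is h_R = 116/25.

Answer: 116/25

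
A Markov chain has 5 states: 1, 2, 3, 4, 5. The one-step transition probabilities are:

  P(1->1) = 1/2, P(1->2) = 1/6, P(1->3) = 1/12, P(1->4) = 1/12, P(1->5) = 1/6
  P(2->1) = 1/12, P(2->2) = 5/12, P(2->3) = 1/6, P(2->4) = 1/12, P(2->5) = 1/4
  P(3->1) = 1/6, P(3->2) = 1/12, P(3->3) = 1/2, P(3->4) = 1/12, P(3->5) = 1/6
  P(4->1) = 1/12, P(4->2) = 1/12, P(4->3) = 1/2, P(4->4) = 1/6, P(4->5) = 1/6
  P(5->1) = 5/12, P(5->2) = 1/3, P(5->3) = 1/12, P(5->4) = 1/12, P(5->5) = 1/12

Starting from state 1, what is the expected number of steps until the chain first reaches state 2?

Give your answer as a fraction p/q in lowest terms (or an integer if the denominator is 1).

Answer: 12012/2011

Derivation:
Let h_i = expected steps to first reach 2 from state i.
Boundary: h_2 = 0.
First-step equations for the other states:
  h_1 = 1 + 1/2*h_1 + 1/6*h_2 + 1/12*h_3 + 1/12*h_4 + 1/6*h_5
  h_3 = 1 + 1/6*h_1 + 1/12*h_2 + 1/2*h_3 + 1/12*h_4 + 1/6*h_5
  h_4 = 1 + 1/12*h_1 + 1/12*h_2 + 1/2*h_3 + 1/6*h_4 + 1/6*h_5
  h_5 = 1 + 5/12*h_1 + 1/3*h_2 + 1/12*h_3 + 1/12*h_4 + 1/12*h_5

Substituting h_2 = 0 and rearranging gives the linear system (I - Q) h = 1:
  [1/2, -1/12, -1/12, -1/6] . (h_1, h_3, h_4, h_5) = 1
  [-1/6, 1/2, -1/12, -1/6] . (h_1, h_3, h_4, h_5) = 1
  [-1/12, -1/2, 5/6, -1/6] . (h_1, h_3, h_4, h_5) = 1
  [-5/12, -1/12, -1/12, 11/12] . (h_1, h_3, h_4, h_5) = 1

Solving yields:
  h_1 = 12012/2011
  h_3 = 13728/2011
  h_4 = 13884/2011
  h_5 = 10164/2011

Starting state is 1, so the expected hitting time is h_1 = 12012/2011.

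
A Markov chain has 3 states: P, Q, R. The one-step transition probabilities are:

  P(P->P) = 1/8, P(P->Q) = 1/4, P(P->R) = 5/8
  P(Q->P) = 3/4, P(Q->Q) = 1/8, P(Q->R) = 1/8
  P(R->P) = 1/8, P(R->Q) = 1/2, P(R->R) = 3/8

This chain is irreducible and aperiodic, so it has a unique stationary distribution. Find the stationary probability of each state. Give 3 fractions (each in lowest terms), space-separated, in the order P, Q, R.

The stationary distribution satisfies pi = pi * P, i.e.:
  pi_P = 1/8*pi_P + 3/4*pi_Q + 1/8*pi_R
  pi_Q = 1/4*pi_P + 1/8*pi_Q + 1/2*pi_R
  pi_R = 5/8*pi_P + 1/8*pi_Q + 3/8*pi_R
with normalization: pi_P + pi_Q + pi_R = 1.

Using the first 2 balance equations plus normalization, the linear system A*pi = b is:
  [-7/8, 3/4, 1/8] . pi = 0
  [1/4, -7/8, 1/2] . pi = 0
  [1, 1, 1] . pi = 1

Solving yields:
  pi_P = 31/98
  pi_Q = 15/49
  pi_R = 37/98

Verification (pi * P):
  31/98*1/8 + 15/49*3/4 + 37/98*1/8 = 31/98 = pi_P  (ok)
  31/98*1/4 + 15/49*1/8 + 37/98*1/2 = 15/49 = pi_Q  (ok)
  31/98*5/8 + 15/49*1/8 + 37/98*3/8 = 37/98 = pi_R  (ok)

Answer: 31/98 15/49 37/98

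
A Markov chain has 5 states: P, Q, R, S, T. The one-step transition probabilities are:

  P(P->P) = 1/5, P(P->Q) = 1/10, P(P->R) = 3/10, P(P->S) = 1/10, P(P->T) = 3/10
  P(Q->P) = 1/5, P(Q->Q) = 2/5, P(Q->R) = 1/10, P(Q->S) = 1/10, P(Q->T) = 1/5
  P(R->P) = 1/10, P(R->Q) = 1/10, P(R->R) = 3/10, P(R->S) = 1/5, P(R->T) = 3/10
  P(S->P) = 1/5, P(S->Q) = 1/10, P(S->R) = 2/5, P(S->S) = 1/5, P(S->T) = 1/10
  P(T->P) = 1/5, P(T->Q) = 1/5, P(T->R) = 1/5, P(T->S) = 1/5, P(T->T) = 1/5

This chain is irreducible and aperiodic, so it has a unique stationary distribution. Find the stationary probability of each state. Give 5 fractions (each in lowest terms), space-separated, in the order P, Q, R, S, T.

The stationary distribution satisfies pi = pi * P, i.e.:
  pi_P = 1/5*pi_P + 1/5*pi_Q + 1/10*pi_R + 1/5*pi_S + 1/5*pi_T
  pi_Q = 1/10*pi_P + 2/5*pi_Q + 1/10*pi_R + 1/10*pi_S + 1/5*pi_T
  pi_R = 3/10*pi_P + 1/10*pi_Q + 3/10*pi_R + 2/5*pi_S + 1/5*pi_T
  pi_S = 1/10*pi_P + 1/10*pi_Q + 1/5*pi_R + 1/5*pi_S + 1/5*pi_T
  pi_T = 3/10*pi_P + 1/5*pi_Q + 3/10*pi_R + 1/10*pi_S + 1/5*pi_T
with normalization: pi_P + pi_Q + pi_R + pi_S + pi_T = 1.

Using the first 4 balance equations plus normalization, the linear system A*pi = b is:
  [-4/5, 1/5, 1/10, 1/5, 1/5] . pi = 0
  [1/10, -3/5, 1/10, 1/10, 1/5] . pi = 0
  [3/10, 1/10, -7/10, 2/5, 1/5] . pi = 0
  [1/10, 1/10, 1/5, -4/5, 1/5] . pi = 0
  [1, 1, 1, 1, 1] . pi = 1

Solving yields:
  pi_P = 615/3532
  pi_Q = 619/3532
  pi_R = 457/1766
  pi_S = 583/3532
  pi_T = 801/3532

Verification (pi * P):
  615/3532*1/5 + 619/3532*1/5 + 457/1766*1/10 + 583/3532*1/5 + 801/3532*1/5 = 615/3532 = pi_P  (ok)
  615/3532*1/10 + 619/3532*2/5 + 457/1766*1/10 + 583/3532*1/10 + 801/3532*1/5 = 619/3532 = pi_Q  (ok)
  615/3532*3/10 + 619/3532*1/10 + 457/1766*3/10 + 583/3532*2/5 + 801/3532*1/5 = 457/1766 = pi_R  (ok)
  615/3532*1/10 + 619/3532*1/10 + 457/1766*1/5 + 583/3532*1/5 + 801/3532*1/5 = 583/3532 = pi_S  (ok)
  615/3532*3/10 + 619/3532*1/5 + 457/1766*3/10 + 583/3532*1/10 + 801/3532*1/5 = 801/3532 = pi_T  (ok)

Answer: 615/3532 619/3532 457/1766 583/3532 801/3532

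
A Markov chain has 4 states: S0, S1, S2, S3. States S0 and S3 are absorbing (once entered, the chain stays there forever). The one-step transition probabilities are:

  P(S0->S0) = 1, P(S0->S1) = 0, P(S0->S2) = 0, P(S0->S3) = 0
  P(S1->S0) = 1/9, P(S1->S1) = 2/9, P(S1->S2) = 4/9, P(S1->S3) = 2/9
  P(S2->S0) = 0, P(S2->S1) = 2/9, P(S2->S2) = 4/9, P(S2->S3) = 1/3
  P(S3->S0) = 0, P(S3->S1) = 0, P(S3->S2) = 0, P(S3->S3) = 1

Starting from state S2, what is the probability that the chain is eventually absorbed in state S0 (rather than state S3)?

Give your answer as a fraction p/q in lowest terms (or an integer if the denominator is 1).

Let a_i = P(absorbed in S0 | start in state i).
Boundary conditions: a_S0 = 1, a_S3 = 0.
For each transient state i, a_i = sum_j P(i->j) * a_j:
  a_S1 = 1/9*a_S0 + 2/9*a_S1 + 4/9*a_S2 + 2/9*a_S3
  a_S2 = 0*a_S0 + 2/9*a_S1 + 4/9*a_S2 + 1/3*a_S3

Substituting a_S0 = 1 and a_S3 = 0, rearrange to (I - Q) a = r where r[i] = P(i -> S0):
  [7/9, -4/9] . (a_S1, a_S2) = 1/9
  [-2/9, 5/9] . (a_S1, a_S2) = 0

Solving yields:
  a_S1 = 5/27
  a_S2 = 2/27

Starting state is S2, so the absorption probability is a_S2 = 2/27.

Answer: 2/27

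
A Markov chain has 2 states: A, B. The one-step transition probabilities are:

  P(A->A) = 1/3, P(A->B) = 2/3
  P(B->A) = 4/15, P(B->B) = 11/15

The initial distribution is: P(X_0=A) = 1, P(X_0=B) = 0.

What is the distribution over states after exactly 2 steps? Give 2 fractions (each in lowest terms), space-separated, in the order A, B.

Propagating the distribution step by step (d_{t+1} = d_t * P):
d_0 = (A=1, B=0)
  d_1[A] = 1*1/3 + 0*4/15 = 1/3
  d_1[B] = 1*2/3 + 0*11/15 = 2/3
d_1 = (A=1/3, B=2/3)
  d_2[A] = 1/3*1/3 + 2/3*4/15 = 13/45
  d_2[B] = 1/3*2/3 + 2/3*11/15 = 32/45
d_2 = (A=13/45, B=32/45)

Answer: 13/45 32/45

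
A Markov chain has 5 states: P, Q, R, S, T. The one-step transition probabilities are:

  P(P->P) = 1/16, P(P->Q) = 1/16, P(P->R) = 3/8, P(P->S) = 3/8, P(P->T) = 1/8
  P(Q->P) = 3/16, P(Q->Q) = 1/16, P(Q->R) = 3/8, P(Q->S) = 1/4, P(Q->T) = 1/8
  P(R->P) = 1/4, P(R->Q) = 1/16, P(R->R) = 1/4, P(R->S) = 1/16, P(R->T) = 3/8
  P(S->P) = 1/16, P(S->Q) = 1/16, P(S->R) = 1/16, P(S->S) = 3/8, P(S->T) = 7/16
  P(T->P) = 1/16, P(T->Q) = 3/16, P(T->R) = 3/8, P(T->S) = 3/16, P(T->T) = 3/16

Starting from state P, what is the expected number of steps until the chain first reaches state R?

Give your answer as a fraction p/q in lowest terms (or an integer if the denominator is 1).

Let h_i = expected steps to first reach R from state i.
Boundary: h_R = 0.
First-step equations for the other states:
  h_P = 1 + 1/16*h_P + 1/16*h_Q + 3/8*h_R + 3/8*h_S + 1/8*h_T
  h_Q = 1 + 3/16*h_P + 1/16*h_Q + 3/8*h_R + 1/4*h_S + 1/8*h_T
  h_S = 1 + 1/16*h_P + 1/16*h_Q + 1/16*h_R + 3/8*h_S + 7/16*h_T
  h_T = 1 + 1/16*h_P + 3/16*h_Q + 3/8*h_R + 3/16*h_S + 3/16*h_T

Substituting h_R = 0 and rearranging gives the linear system (I - Q) h = 1:
  [15/16, -1/16, -3/8, -1/8] . (h_P, h_Q, h_S, h_T) = 1
  [-3/16, 15/16, -1/4, -1/8] . (h_P, h_Q, h_S, h_T) = 1
  [-1/16, -1/16, 5/8, -7/16] . (h_P, h_Q, h_S, h_T) = 1
  [-1/16, -3/16, -3/16, 13/16] . (h_P, h_Q, h_S, h_T) = 1

Solving yields:
  h_P = 6560/1807
  h_Q = 6320/1807
  h_S = 8480/1807
  h_T = 6144/1807

Starting state is P, so the expected hitting time is h_P = 6560/1807.

Answer: 6560/1807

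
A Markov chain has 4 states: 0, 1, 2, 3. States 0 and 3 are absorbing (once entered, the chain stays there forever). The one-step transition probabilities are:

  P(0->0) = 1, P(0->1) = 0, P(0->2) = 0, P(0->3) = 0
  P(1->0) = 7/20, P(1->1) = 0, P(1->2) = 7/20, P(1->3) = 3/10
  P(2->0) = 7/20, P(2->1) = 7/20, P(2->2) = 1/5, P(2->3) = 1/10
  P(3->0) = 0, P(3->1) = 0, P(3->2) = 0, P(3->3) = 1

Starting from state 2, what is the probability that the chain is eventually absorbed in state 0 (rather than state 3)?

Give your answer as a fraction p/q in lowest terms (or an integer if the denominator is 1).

Answer: 189/271

Derivation:
Let a_i = P(absorbed in 0 | start in state i).
Boundary conditions: a_0 = 1, a_3 = 0.
For each transient state i, a_i = sum_j P(i->j) * a_j:
  a_1 = 7/20*a_0 + 0*a_1 + 7/20*a_2 + 3/10*a_3
  a_2 = 7/20*a_0 + 7/20*a_1 + 1/5*a_2 + 1/10*a_3

Substituting a_0 = 1 and a_3 = 0, rearrange to (I - Q) a = r where r[i] = P(i -> 0):
  [1, -7/20] . (a_1, a_2) = 7/20
  [-7/20, 4/5] . (a_1, a_2) = 7/20

Solving yields:
  a_1 = 161/271
  a_2 = 189/271

Starting state is 2, so the absorption probability is a_2 = 189/271.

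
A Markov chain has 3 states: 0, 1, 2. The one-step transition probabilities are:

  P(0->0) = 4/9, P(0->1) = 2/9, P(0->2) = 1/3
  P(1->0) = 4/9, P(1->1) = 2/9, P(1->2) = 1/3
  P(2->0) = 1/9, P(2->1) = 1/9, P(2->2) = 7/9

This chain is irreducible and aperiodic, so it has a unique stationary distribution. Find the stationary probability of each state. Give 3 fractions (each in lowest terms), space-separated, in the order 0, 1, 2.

Answer: 11/45 7/45 3/5

Derivation:
The stationary distribution satisfies pi = pi * P, i.e.:
  pi_0 = 4/9*pi_0 + 4/9*pi_1 + 1/9*pi_2
  pi_1 = 2/9*pi_0 + 2/9*pi_1 + 1/9*pi_2
  pi_2 = 1/3*pi_0 + 1/3*pi_1 + 7/9*pi_2
with normalization: pi_0 + pi_1 + pi_2 = 1.

Using the first 2 balance equations plus normalization, the linear system A*pi = b is:
  [-5/9, 4/9, 1/9] . pi = 0
  [2/9, -7/9, 1/9] . pi = 0
  [1, 1, 1] . pi = 1

Solving yields:
  pi_0 = 11/45
  pi_1 = 7/45
  pi_2 = 3/5

Verification (pi * P):
  11/45*4/9 + 7/45*4/9 + 3/5*1/9 = 11/45 = pi_0  (ok)
  11/45*2/9 + 7/45*2/9 + 3/5*1/9 = 7/45 = pi_1  (ok)
  11/45*1/3 + 7/45*1/3 + 3/5*7/9 = 3/5 = pi_2  (ok)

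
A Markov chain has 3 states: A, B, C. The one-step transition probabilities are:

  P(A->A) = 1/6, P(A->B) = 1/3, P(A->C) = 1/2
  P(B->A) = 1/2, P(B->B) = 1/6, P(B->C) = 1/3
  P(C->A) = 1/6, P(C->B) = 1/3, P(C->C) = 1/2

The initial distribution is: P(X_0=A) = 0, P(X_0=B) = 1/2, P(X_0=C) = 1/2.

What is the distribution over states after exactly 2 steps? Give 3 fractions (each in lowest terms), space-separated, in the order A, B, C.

Propagating the distribution step by step (d_{t+1} = d_t * P):
d_0 = (A=0, B=1/2, C=1/2)
  d_1[A] = 0*1/6 + 1/2*1/2 + 1/2*1/6 = 1/3
  d_1[B] = 0*1/3 + 1/2*1/6 + 1/2*1/3 = 1/4
  d_1[C] = 0*1/2 + 1/2*1/3 + 1/2*1/2 = 5/12
d_1 = (A=1/3, B=1/4, C=5/12)
  d_2[A] = 1/3*1/6 + 1/4*1/2 + 5/12*1/6 = 1/4
  d_2[B] = 1/3*1/3 + 1/4*1/6 + 5/12*1/3 = 7/24
  d_2[C] = 1/3*1/2 + 1/4*1/3 + 5/12*1/2 = 11/24
d_2 = (A=1/4, B=7/24, C=11/24)

Answer: 1/4 7/24 11/24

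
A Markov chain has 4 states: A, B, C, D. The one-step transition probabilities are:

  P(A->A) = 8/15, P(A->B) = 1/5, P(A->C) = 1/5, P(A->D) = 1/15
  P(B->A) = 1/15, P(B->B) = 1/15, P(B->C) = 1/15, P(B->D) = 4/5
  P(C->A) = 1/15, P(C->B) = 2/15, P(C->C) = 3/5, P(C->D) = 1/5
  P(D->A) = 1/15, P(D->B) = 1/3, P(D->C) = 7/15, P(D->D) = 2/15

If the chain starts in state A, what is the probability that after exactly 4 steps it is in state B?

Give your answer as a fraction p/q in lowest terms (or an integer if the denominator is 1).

Answer: 9284/50625

Derivation:
Computing P^4 by repeated multiplication:
P^1 =
  A: [8/15, 1/5, 1/5, 1/15]
  B: [1/15, 1/15, 1/15, 4/5]
  C: [1/15, 2/15, 3/5, 1/5]
  D: [1/15, 1/3, 7/15, 2/15]
P^2 =
  A: [71/225, 38/225, 61/225, 11/45]
  B: [22/225, 22/75, 97/225, 8/45]
  C: [22/225, 38/225, 107/225, 58/225]
  D: [22/225, 32/225, 17/45, 86/225]
P^3 =
  A: [722/3375, 24/125, 79/225, 164/675]
  B: [379/3375, 526/3375, 257/675, 79/225]
  C: [379/3375, 608/3375, 491/1125, 61/225]
  D: [379/3375, 698/3375, 293/675, 833/3375]
P^4 =
  A: [8429/50625, 9284/50625, 19219/50625, 13693/50625]
  B: [6028/50625, 3386/16875, 21523/50625, 12916/50625]
  C: [6028/50625, 9266/50625, 21407/50625, 13924/50625]
  D: [6028/50625, 1786/10125, 20851/50625, 14816/50625]

(P^4)[A -> B] = 9284/50625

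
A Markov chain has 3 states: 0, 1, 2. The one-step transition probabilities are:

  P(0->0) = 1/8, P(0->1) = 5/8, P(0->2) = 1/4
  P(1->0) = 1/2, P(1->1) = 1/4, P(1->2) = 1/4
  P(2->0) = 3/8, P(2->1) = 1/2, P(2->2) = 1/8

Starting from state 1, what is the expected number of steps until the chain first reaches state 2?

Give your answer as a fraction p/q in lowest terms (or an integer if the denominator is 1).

Let h_i = expected steps to first reach 2 from state i.
Boundary: h_2 = 0.
First-step equations for the other states:
  h_0 = 1 + 1/8*h_0 + 5/8*h_1 + 1/4*h_2
  h_1 = 1 + 1/2*h_0 + 1/4*h_1 + 1/4*h_2

Substituting h_2 = 0 and rearranging gives the linear system (I - Q) h = 1:
  [7/8, -5/8] . (h_0, h_1) = 1
  [-1/2, 3/4] . (h_0, h_1) = 1

Solving yields:
  h_0 = 4
  h_1 = 4

Starting state is 1, so the expected hitting time is h_1 = 4.

Answer: 4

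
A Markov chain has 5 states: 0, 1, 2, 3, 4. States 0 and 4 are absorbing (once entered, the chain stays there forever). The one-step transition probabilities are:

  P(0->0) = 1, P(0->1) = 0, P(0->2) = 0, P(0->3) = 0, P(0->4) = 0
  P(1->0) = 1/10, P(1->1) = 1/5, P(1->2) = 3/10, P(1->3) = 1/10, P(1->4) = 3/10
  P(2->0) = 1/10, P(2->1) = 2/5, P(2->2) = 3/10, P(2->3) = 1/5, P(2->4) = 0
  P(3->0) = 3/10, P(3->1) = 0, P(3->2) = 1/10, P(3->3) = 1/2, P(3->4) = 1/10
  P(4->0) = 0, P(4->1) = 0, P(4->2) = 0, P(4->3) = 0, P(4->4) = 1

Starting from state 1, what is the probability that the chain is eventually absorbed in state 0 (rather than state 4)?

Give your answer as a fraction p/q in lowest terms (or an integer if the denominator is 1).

Answer: 11/25

Derivation:
Let a_i = P(absorbed in 0 | start in state i).
Boundary conditions: a_0 = 1, a_4 = 0.
For each transient state i, a_i = sum_j P(i->j) * a_j:
  a_1 = 1/10*a_0 + 1/5*a_1 + 3/10*a_2 + 1/10*a_3 + 3/10*a_4
  a_2 = 1/10*a_0 + 2/5*a_1 + 3/10*a_2 + 1/5*a_3 + 0*a_4
  a_3 = 3/10*a_0 + 0*a_1 + 1/10*a_2 + 1/2*a_3 + 1/10*a_4

Substituting a_0 = 1 and a_4 = 0, rearrange to (I - Q) a = r where r[i] = P(i -> 0):
  [4/5, -3/10, -1/10] . (a_1, a_2, a_3) = 1/10
  [-2/5, 7/10, -1/5] . (a_1, a_2, a_3) = 1/10
  [0, -1/10, 1/2] . (a_1, a_2, a_3) = 3/10

Solving yields:
  a_1 = 11/25
  a_2 = 3/5
  a_3 = 18/25

Starting state is 1, so the absorption probability is a_1 = 11/25.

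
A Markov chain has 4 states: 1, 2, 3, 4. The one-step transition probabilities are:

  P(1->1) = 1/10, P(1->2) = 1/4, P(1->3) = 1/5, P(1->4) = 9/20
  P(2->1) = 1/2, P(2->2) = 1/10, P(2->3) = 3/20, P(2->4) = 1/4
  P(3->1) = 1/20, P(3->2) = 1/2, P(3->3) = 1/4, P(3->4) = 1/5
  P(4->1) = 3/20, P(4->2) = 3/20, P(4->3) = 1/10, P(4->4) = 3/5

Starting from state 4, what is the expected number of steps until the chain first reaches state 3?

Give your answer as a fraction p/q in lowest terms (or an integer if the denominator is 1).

Let h_i = expected steps to first reach 3 from state i.
Boundary: h_3 = 0.
First-step equations for the other states:
  h_1 = 1 + 1/10*h_1 + 1/4*h_2 + 1/5*h_3 + 9/20*h_4
  h_2 = 1 + 1/2*h_1 + 1/10*h_2 + 3/20*h_3 + 1/4*h_4
  h_4 = 1 + 3/20*h_1 + 3/20*h_2 + 1/10*h_3 + 3/5*h_4

Substituting h_3 = 0 and rearranging gives the linear system (I - Q) h = 1:
  [9/10, -1/4, -9/20] . (h_1, h_2, h_4) = 1
  [-1/2, 9/10, -1/4] . (h_1, h_2, h_4) = 1
  [-3/20, -3/20, 2/5] . (h_1, h_2, h_4) = 1

Solving yields:
  h_1 = 7660/1091
  h_2 = 7840/1091
  h_4 = 8540/1091

Starting state is 4, so the expected hitting time is h_4 = 8540/1091.

Answer: 8540/1091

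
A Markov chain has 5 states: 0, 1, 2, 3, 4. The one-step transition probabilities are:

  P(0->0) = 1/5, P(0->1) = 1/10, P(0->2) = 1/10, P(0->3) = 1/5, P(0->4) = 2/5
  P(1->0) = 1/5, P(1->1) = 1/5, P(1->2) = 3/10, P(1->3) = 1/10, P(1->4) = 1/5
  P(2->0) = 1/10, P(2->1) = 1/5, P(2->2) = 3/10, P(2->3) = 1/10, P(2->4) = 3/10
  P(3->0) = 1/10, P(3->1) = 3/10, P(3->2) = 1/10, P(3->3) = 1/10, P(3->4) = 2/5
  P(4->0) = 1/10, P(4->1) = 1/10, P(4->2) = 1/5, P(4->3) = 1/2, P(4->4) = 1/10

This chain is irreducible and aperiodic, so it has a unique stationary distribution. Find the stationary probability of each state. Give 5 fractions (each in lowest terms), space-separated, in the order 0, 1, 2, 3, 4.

Answer: 1379/10497 638/3499 2137/10497 2296/10497 2771/10497

Derivation:
The stationary distribution satisfies pi = pi * P, i.e.:
  pi_0 = 1/5*pi_0 + 1/5*pi_1 + 1/10*pi_2 + 1/10*pi_3 + 1/10*pi_4
  pi_1 = 1/10*pi_0 + 1/5*pi_1 + 1/5*pi_2 + 3/10*pi_3 + 1/10*pi_4
  pi_2 = 1/10*pi_0 + 3/10*pi_1 + 3/10*pi_2 + 1/10*pi_3 + 1/5*pi_4
  pi_3 = 1/5*pi_0 + 1/10*pi_1 + 1/10*pi_2 + 1/10*pi_3 + 1/2*pi_4
  pi_4 = 2/5*pi_0 + 1/5*pi_1 + 3/10*pi_2 + 2/5*pi_3 + 1/10*pi_4
with normalization: pi_0 + pi_1 + pi_2 + pi_3 + pi_4 = 1.

Using the first 4 balance equations plus normalization, the linear system A*pi = b is:
  [-4/5, 1/5, 1/10, 1/10, 1/10] . pi = 0
  [1/10, -4/5, 1/5, 3/10, 1/10] . pi = 0
  [1/10, 3/10, -7/10, 1/10, 1/5] . pi = 0
  [1/5, 1/10, 1/10, -9/10, 1/2] . pi = 0
  [1, 1, 1, 1, 1] . pi = 1

Solving yields:
  pi_0 = 1379/10497
  pi_1 = 638/3499
  pi_2 = 2137/10497
  pi_3 = 2296/10497
  pi_4 = 2771/10497

Verification (pi * P):
  1379/10497*1/5 + 638/3499*1/5 + 2137/10497*1/10 + 2296/10497*1/10 + 2771/10497*1/10 = 1379/10497 = pi_0  (ok)
  1379/10497*1/10 + 638/3499*1/5 + 2137/10497*1/5 + 2296/10497*3/10 + 2771/10497*1/10 = 638/3499 = pi_1  (ok)
  1379/10497*1/10 + 638/3499*3/10 + 2137/10497*3/10 + 2296/10497*1/10 + 2771/10497*1/5 = 2137/10497 = pi_2  (ok)
  1379/10497*1/5 + 638/3499*1/10 + 2137/10497*1/10 + 2296/10497*1/10 + 2771/10497*1/2 = 2296/10497 = pi_3  (ok)
  1379/10497*2/5 + 638/3499*1/5 + 2137/10497*3/10 + 2296/10497*2/5 + 2771/10497*1/10 = 2771/10497 = pi_4  (ok)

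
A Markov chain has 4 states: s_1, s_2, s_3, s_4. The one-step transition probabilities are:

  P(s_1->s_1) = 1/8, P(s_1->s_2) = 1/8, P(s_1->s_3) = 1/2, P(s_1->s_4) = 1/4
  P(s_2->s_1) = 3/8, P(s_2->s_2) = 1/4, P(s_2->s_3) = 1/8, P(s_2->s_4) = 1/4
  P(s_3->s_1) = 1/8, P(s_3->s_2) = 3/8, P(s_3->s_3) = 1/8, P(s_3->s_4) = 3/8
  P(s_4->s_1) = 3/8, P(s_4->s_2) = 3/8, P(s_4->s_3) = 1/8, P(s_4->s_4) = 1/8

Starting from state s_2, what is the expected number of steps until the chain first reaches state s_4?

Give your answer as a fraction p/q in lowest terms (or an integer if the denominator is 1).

Let h_i = expected steps to first reach s_4 from state i.
Boundary: h_s_4 = 0.
First-step equations for the other states:
  h_s_1 = 1 + 1/8*h_s_1 + 1/8*h_s_2 + 1/2*h_s_3 + 1/4*h_s_4
  h_s_2 = 1 + 3/8*h_s_1 + 1/4*h_s_2 + 1/8*h_s_3 + 1/4*h_s_4
  h_s_3 = 1 + 1/8*h_s_1 + 3/8*h_s_2 + 1/8*h_s_3 + 3/8*h_s_4

Substituting h_s_4 = 0 and rearranging gives the linear system (I - Q) h = 1:
  [7/8, -1/8, -1/2] . (h_s_1, h_s_2, h_s_3) = 1
  [-3/8, 3/4, -1/8] . (h_s_1, h_s_2, h_s_3) = 1
  [-1/8, -3/8, 7/8] . (h_s_1, h_s_2, h_s_3) = 1

Solving yields:
  h_s_1 = 664/191
  h_s_2 = 688/191
  h_s_3 = 608/191

Starting state is s_2, so the expected hitting time is h_s_2 = 688/191.

Answer: 688/191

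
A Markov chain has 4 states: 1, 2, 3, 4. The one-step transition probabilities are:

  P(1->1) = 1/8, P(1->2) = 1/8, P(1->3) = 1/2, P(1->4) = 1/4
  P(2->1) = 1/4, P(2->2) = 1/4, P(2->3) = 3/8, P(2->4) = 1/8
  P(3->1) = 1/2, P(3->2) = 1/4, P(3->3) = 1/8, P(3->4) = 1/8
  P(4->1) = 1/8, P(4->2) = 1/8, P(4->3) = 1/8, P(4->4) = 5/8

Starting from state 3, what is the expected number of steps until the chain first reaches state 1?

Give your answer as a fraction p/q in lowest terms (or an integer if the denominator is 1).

Answer: 128/45

Derivation:
Let h_i = expected steps to first reach 1 from state i.
Boundary: h_1 = 0.
First-step equations for the other states:
  h_2 = 1 + 1/4*h_1 + 1/4*h_2 + 3/8*h_3 + 1/8*h_4
  h_3 = 1 + 1/2*h_1 + 1/4*h_2 + 1/8*h_3 + 1/8*h_4
  h_4 = 1 + 1/8*h_1 + 1/8*h_2 + 1/8*h_3 + 5/8*h_4

Substituting h_1 = 0 and rearranging gives the linear system (I - Q) h = 1:
  [3/4, -3/8, -1/8] . (h_2, h_3, h_4) = 1
  [-1/4, 7/8, -1/8] . (h_2, h_3, h_4) = 1
  [-1/8, -1/8, 3/8] . (h_2, h_3, h_4) = 1

Solving yields:
  h_2 = 32/9
  h_3 = 128/45
  h_4 = 24/5

Starting state is 3, so the expected hitting time is h_3 = 128/45.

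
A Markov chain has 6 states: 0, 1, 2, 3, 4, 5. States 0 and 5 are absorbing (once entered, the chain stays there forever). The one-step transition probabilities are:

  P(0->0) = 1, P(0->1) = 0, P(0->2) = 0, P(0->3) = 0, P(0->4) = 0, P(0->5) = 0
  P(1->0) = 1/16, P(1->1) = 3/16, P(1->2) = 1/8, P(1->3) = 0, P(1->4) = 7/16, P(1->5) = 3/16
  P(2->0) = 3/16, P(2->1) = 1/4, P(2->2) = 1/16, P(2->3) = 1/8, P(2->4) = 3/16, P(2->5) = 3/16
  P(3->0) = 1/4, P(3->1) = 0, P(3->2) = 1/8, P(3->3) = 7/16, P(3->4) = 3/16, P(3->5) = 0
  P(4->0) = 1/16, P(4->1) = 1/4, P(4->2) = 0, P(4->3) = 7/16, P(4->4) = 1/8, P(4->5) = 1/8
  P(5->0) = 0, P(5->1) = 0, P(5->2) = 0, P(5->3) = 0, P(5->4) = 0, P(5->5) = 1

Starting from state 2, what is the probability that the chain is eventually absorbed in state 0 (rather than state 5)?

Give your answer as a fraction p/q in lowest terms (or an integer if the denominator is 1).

Let a_i = P(absorbed in 0 | start in state i).
Boundary conditions: a_0 = 1, a_5 = 0.
For each transient state i, a_i = sum_j P(i->j) * a_j:
  a_1 = 1/16*a_0 + 3/16*a_1 + 1/8*a_2 + 0*a_3 + 7/16*a_4 + 3/16*a_5
  a_2 = 3/16*a_0 + 1/4*a_1 + 1/16*a_2 + 1/8*a_3 + 3/16*a_4 + 3/16*a_5
  a_3 = 1/4*a_0 + 0*a_1 + 1/8*a_2 + 7/16*a_3 + 3/16*a_4 + 0*a_5
  a_4 = 1/16*a_0 + 1/4*a_1 + 0*a_2 + 7/16*a_3 + 1/8*a_4 + 1/8*a_5

Substituting a_0 = 1 and a_5 = 0, rearrange to (I - Q) a = r where r[i] = P(i -> 0):
  [13/16, -1/8, 0, -7/16] . (a_1, a_2, a_3, a_4) = 1/16
  [-1/4, 15/16, -1/8, -3/16] . (a_1, a_2, a_3, a_4) = 3/16
  [0, -1/8, 9/16, -3/16] . (a_1, a_2, a_3, a_4) = 1/4
  [-1/4, 0, -7/16, 7/8] . (a_1, a_2, a_3, a_4) = 1/16

Solving yields:
  a_1 = 6716/14037
  a_2 = 2560/4679
  a_3 = 10703/14037
  a_4 = 8273/14037

Starting state is 2, so the absorption probability is a_2 = 2560/4679.

Answer: 2560/4679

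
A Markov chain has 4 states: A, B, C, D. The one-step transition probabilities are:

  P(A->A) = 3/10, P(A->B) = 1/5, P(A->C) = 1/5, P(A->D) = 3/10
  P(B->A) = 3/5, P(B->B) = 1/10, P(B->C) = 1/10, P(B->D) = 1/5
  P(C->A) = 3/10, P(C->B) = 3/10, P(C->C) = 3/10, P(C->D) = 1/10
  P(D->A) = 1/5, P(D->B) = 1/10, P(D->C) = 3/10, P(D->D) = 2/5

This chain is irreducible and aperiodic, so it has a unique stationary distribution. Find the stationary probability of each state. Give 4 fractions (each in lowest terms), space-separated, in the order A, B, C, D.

The stationary distribution satisfies pi = pi * P, i.e.:
  pi_A = 3/10*pi_A + 3/5*pi_B + 3/10*pi_C + 1/5*pi_D
  pi_B = 1/5*pi_A + 1/10*pi_B + 3/10*pi_C + 1/10*pi_D
  pi_C = 1/5*pi_A + 1/10*pi_B + 3/10*pi_C + 3/10*pi_D
  pi_D = 3/10*pi_A + 1/5*pi_B + 1/10*pi_C + 2/5*pi_D
with normalization: pi_A + pi_B + pi_C + pi_D = 1.

Using the first 3 balance equations plus normalization, the linear system A*pi = b is:
  [-7/10, 3/5, 3/10, 1/5] . pi = 0
  [1/5, -9/10, 3/10, 1/10] . pi = 0
  [1/5, 1/10, -7/10, 3/10] . pi = 0
  [1, 1, 1, 1] . pi = 1

Solving yields:
  pi_A = 75/229
  pi_B = 41/229
  pi_C = 53/229
  pi_D = 60/229

Verification (pi * P):
  75/229*3/10 + 41/229*3/5 + 53/229*3/10 + 60/229*1/5 = 75/229 = pi_A  (ok)
  75/229*1/5 + 41/229*1/10 + 53/229*3/10 + 60/229*1/10 = 41/229 = pi_B  (ok)
  75/229*1/5 + 41/229*1/10 + 53/229*3/10 + 60/229*3/10 = 53/229 = pi_C  (ok)
  75/229*3/10 + 41/229*1/5 + 53/229*1/10 + 60/229*2/5 = 60/229 = pi_D  (ok)

Answer: 75/229 41/229 53/229 60/229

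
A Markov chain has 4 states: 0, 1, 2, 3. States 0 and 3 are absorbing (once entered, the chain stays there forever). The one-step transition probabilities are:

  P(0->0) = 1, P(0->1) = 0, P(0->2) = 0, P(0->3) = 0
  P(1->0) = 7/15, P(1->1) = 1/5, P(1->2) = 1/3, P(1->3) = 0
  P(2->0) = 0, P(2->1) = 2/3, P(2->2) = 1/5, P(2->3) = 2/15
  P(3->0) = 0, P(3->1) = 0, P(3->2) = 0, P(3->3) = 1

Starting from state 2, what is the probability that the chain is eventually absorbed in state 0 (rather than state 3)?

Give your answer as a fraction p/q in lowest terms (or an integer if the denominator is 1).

Let a_i = P(absorbed in 0 | start in state i).
Boundary conditions: a_0 = 1, a_3 = 0.
For each transient state i, a_i = sum_j P(i->j) * a_j:
  a_1 = 7/15*a_0 + 1/5*a_1 + 1/3*a_2 + 0*a_3
  a_2 = 0*a_0 + 2/3*a_1 + 1/5*a_2 + 2/15*a_3

Substituting a_0 = 1 and a_3 = 0, rearrange to (I - Q) a = r where r[i] = P(i -> 0):
  [4/5, -1/3] . (a_1, a_2) = 7/15
  [-2/3, 4/5] . (a_1, a_2) = 0

Solving yields:
  a_1 = 42/47
  a_2 = 35/47

Starting state is 2, so the absorption probability is a_2 = 35/47.

Answer: 35/47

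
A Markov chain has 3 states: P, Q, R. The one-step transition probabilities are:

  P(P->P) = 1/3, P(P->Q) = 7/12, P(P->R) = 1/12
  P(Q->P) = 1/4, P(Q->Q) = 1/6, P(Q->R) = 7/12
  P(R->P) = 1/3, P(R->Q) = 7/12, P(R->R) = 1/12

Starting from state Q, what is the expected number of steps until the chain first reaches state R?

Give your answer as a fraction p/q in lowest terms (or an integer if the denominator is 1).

Let h_i = expected steps to first reach R from state i.
Boundary: h_R = 0.
First-step equations for the other states:
  h_P = 1 + 1/3*h_P + 7/12*h_Q + 1/12*h_R
  h_Q = 1 + 1/4*h_P + 1/6*h_Q + 7/12*h_R

Substituting h_R = 0 and rearranging gives the linear system (I - Q) h = 1:
  [2/3, -7/12] . (h_P, h_Q) = 1
  [-1/4, 5/6] . (h_P, h_Q) = 1

Solving yields:
  h_P = 204/59
  h_Q = 132/59

Starting state is Q, so the expected hitting time is h_Q = 132/59.

Answer: 132/59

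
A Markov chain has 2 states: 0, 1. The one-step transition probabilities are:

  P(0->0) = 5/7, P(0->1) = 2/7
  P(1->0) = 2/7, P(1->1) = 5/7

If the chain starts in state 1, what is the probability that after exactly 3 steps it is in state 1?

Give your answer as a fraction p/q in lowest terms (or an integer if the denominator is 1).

Answer: 185/343

Derivation:
Computing P^3 by repeated multiplication:
P^1 =
  0: [5/7, 2/7]
  1: [2/7, 5/7]
P^2 =
  0: [29/49, 20/49]
  1: [20/49, 29/49]
P^3 =
  0: [185/343, 158/343]
  1: [158/343, 185/343]

(P^3)[1 -> 1] = 185/343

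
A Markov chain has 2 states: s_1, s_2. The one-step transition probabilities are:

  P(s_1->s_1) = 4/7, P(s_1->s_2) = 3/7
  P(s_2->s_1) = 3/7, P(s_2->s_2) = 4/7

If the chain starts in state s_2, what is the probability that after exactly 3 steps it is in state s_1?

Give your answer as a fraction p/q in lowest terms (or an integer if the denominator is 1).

Computing P^3 by repeated multiplication:
P^1 =
  s_1: [4/7, 3/7]
  s_2: [3/7, 4/7]
P^2 =
  s_1: [25/49, 24/49]
  s_2: [24/49, 25/49]
P^3 =
  s_1: [172/343, 171/343]
  s_2: [171/343, 172/343]

(P^3)[s_2 -> s_1] = 171/343

Answer: 171/343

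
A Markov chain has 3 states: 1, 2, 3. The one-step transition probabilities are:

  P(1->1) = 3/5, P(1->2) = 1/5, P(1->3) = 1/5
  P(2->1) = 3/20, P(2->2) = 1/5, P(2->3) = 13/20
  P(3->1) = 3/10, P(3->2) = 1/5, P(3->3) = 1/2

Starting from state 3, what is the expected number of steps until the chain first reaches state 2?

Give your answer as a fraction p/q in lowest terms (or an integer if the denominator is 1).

Let h_i = expected steps to first reach 2 from state i.
Boundary: h_2 = 0.
First-step equations for the other states:
  h_1 = 1 + 3/5*h_1 + 1/5*h_2 + 1/5*h_3
  h_3 = 1 + 3/10*h_1 + 1/5*h_2 + 1/2*h_3

Substituting h_2 = 0 and rearranging gives the linear system (I - Q) h = 1:
  [2/5, -1/5] . (h_1, h_3) = 1
  [-3/10, 1/2] . (h_1, h_3) = 1

Solving yields:
  h_1 = 5
  h_3 = 5

Starting state is 3, so the expected hitting time is h_3 = 5.

Answer: 5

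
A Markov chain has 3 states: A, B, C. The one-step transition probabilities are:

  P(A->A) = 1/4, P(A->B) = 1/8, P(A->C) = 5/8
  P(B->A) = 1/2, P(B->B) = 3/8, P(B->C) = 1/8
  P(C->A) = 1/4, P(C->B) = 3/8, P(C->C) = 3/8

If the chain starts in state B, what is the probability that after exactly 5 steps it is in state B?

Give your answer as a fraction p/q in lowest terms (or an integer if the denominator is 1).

Computing P^5 by repeated multiplication:
P^1 =
  A: [1/4, 1/8, 5/8]
  B: [1/2, 3/8, 1/8]
  C: [1/4, 3/8, 3/8]
P^2 =
  A: [9/32, 5/16, 13/32]
  B: [11/32, 1/4, 13/32]
  C: [11/32, 5/16, 11/32]
P^3 =
  A: [21/64, 39/128, 47/128]
  B: [5/16, 37/128, 51/128]
  C: [21/64, 37/128, 49/128]
P^4 =
  A: [167/512, 75/256, 195/512]
  B: [165/512, 19/64, 195/512]
  C: [165/512, 75/256, 197/512]
P^5 =
  A: [331/1024, 601/2048, 785/2048]
  B: [83/256, 603/2048, 781/2048]
  C: [331/1024, 603/2048, 783/2048]

(P^5)[B -> B] = 603/2048

Answer: 603/2048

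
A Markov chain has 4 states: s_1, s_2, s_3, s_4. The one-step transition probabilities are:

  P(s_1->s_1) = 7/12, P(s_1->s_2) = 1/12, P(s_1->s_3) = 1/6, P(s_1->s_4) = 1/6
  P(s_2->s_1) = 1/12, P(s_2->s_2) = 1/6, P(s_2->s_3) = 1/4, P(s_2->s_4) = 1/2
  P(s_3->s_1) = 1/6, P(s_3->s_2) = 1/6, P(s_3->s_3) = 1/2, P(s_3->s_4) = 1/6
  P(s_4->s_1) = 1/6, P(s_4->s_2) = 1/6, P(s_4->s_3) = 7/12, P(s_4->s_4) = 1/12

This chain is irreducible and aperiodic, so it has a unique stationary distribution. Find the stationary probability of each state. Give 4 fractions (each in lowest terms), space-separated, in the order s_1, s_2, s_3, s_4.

Answer: 22/83 12/83 423/1079 214/1079

Derivation:
The stationary distribution satisfies pi = pi * P, i.e.:
  pi_s_1 = 7/12*pi_s_1 + 1/12*pi_s_2 + 1/6*pi_s_3 + 1/6*pi_s_4
  pi_s_2 = 1/12*pi_s_1 + 1/6*pi_s_2 + 1/6*pi_s_3 + 1/6*pi_s_4
  pi_s_3 = 1/6*pi_s_1 + 1/4*pi_s_2 + 1/2*pi_s_3 + 7/12*pi_s_4
  pi_s_4 = 1/6*pi_s_1 + 1/2*pi_s_2 + 1/6*pi_s_3 + 1/12*pi_s_4
with normalization: pi_s_1 + pi_s_2 + pi_s_3 + pi_s_4 = 1.

Using the first 3 balance equations plus normalization, the linear system A*pi = b is:
  [-5/12, 1/12, 1/6, 1/6] . pi = 0
  [1/12, -5/6, 1/6, 1/6] . pi = 0
  [1/6, 1/4, -1/2, 7/12] . pi = 0
  [1, 1, 1, 1] . pi = 1

Solving yields:
  pi_s_1 = 22/83
  pi_s_2 = 12/83
  pi_s_3 = 423/1079
  pi_s_4 = 214/1079

Verification (pi * P):
  22/83*7/12 + 12/83*1/12 + 423/1079*1/6 + 214/1079*1/6 = 22/83 = pi_s_1  (ok)
  22/83*1/12 + 12/83*1/6 + 423/1079*1/6 + 214/1079*1/6 = 12/83 = pi_s_2  (ok)
  22/83*1/6 + 12/83*1/4 + 423/1079*1/2 + 214/1079*7/12 = 423/1079 = pi_s_3  (ok)
  22/83*1/6 + 12/83*1/2 + 423/1079*1/6 + 214/1079*1/12 = 214/1079 = pi_s_4  (ok)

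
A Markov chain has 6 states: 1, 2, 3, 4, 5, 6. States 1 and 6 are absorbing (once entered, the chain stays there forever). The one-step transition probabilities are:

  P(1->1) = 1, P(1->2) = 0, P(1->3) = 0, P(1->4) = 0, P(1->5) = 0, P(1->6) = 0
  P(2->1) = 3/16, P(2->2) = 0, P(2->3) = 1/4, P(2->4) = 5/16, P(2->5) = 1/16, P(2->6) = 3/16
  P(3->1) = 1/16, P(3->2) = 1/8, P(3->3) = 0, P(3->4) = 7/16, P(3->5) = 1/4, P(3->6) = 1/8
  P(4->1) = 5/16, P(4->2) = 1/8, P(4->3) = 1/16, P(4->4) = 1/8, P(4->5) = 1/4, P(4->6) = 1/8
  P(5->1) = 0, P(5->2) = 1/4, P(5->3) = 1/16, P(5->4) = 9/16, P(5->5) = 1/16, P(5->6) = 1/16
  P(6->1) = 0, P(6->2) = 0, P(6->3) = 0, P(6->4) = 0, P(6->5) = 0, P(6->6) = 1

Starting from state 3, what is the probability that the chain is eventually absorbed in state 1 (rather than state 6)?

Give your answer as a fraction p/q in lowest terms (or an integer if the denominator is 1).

Answer: 683/1229

Derivation:
Let a_i = P(absorbed in 1 | start in state i).
Boundary conditions: a_1 = 1, a_6 = 0.
For each transient state i, a_i = sum_j P(i->j) * a_j:
  a_2 = 3/16*a_1 + 0*a_2 + 1/4*a_3 + 5/16*a_4 + 1/16*a_5 + 3/16*a_6
  a_3 = 1/16*a_1 + 1/8*a_2 + 0*a_3 + 7/16*a_4 + 1/4*a_5 + 1/8*a_6
  a_4 = 5/16*a_1 + 1/8*a_2 + 1/16*a_3 + 1/8*a_4 + 1/4*a_5 + 1/8*a_6
  a_5 = 0*a_1 + 1/4*a_2 + 1/16*a_3 + 9/16*a_4 + 1/16*a_5 + 1/16*a_6

Substituting a_1 = 1 and a_6 = 0, rearrange to (I - Q) a = r where r[i] = P(i -> 1):
  [1, -1/4, -5/16, -1/16] . (a_2, a_3, a_4, a_5) = 3/16
  [-1/8, 1, -7/16, -1/4] . (a_2, a_3, a_4, a_5) = 1/16
  [-1/8, -1/16, 7/8, -1/4] . (a_2, a_3, a_4, a_5) = 5/16
  [-1/4, -1/16, -9/16, 15/16] . (a_2, a_3, a_4, a_5) = 0

Solving yields:
  a_2 = 691/1229
  a_3 = 683/1229
  a_4 = 787/1229
  a_5 = 702/1229

Starting state is 3, so the absorption probability is a_3 = 683/1229.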